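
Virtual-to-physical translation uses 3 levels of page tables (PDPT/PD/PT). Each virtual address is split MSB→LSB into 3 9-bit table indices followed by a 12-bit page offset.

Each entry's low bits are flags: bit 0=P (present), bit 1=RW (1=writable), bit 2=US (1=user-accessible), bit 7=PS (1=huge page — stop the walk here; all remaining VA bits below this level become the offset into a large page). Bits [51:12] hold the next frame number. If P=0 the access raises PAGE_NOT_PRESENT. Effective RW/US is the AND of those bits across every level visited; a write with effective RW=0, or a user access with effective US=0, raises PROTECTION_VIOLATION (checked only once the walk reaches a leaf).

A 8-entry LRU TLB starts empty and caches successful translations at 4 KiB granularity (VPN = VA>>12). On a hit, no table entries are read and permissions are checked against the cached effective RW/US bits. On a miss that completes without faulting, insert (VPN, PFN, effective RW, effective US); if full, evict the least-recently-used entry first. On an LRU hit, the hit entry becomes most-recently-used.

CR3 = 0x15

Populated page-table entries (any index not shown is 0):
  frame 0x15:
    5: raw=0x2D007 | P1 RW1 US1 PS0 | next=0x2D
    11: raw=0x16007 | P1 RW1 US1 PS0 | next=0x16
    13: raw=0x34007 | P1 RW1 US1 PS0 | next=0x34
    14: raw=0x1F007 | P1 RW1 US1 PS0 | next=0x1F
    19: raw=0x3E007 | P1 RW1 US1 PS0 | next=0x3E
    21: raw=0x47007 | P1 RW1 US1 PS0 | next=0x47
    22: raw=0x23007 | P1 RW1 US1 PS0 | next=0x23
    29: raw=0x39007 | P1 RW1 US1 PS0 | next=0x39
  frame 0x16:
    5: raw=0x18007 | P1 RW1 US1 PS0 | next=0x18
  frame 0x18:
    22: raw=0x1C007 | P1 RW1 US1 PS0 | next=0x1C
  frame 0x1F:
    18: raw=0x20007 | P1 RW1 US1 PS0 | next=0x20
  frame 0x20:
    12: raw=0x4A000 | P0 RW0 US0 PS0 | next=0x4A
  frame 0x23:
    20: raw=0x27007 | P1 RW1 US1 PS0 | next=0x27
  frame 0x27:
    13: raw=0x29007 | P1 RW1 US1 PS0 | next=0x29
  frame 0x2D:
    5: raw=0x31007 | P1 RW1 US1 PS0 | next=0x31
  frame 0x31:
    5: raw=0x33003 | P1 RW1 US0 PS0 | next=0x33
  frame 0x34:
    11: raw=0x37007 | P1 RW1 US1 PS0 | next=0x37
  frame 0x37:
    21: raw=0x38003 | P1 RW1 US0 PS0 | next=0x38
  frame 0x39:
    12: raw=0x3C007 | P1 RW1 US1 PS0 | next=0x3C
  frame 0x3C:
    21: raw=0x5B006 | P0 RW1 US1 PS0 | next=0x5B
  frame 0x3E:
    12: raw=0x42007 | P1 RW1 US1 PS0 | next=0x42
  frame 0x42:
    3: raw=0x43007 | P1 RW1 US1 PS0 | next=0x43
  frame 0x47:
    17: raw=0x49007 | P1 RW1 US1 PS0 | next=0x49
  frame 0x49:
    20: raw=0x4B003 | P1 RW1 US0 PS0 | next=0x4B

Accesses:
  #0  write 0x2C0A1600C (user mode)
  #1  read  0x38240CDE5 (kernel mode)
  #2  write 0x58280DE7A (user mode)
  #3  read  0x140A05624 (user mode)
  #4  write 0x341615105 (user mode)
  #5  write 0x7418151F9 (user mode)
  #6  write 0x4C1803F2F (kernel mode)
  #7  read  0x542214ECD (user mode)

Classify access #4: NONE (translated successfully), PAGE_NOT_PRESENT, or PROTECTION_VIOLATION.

Per-access translation:
#0 VA=0x2C0A1600C (w,user):
  [0] read 0x15 idx=11: raw=0x16007 flags P=1 W=1 U=1 S=0
  [1] read 0x16 idx=5: raw=0x18007 flags P=1 W=1 U=1 S=0
  [2] read 0x18 idx=22: raw=0x1C007 flags P=1 W=1 U=1 S=0
  ✓ 0x1C00C  — 3 lookups
#1 VA=0x38240CDE5 (r,kernel):
  [0] read 0x15 idx=14: raw=0x1F007 flags P=1 W=1 U=1 S=0
  [1] read 0x1F idx=18: raw=0x20007 flags P=1 W=1 U=1 S=0
  [2] read 0x20 idx=12: raw=0x4A000 flags P=0 W=0 U=0 S=0
  ✗ PAGE_NOT_PRESENT  [3 reads]
#2 VA=0x58280DE7A (w,user):
  [0] read 0x15 idx=22: raw=0x23007 flags P=1 W=1 U=1 S=0
  [1] read 0x23 idx=20: raw=0x27007 flags P=1 W=1 U=1 S=0
  [2] read 0x27 idx=13: raw=0x29007 flags P=1 W=1 U=1 S=0
  ✓ 0x29E7A  — 3 lookups
#3 VA=0x140A05624 (r,user):
  [0] read 0x15 idx=5: raw=0x2D007 flags P=1 W=1 U=1 S=0
  [1] read 0x2D idx=5: raw=0x31007 flags P=1 W=1 U=1 S=0
  [2] read 0x31 idx=5: raw=0x33003 flags P=1 W=1 U=0 S=0
  ✗ PROTECTION_VIOLATION  [3 reads]
#4 VA=0x341615105 (w,user):
  [0] read 0x15 idx=13: raw=0x34007 flags P=1 W=1 U=1 S=0
  [1] read 0x34 idx=11: raw=0x37007 flags P=1 W=1 U=1 S=0
  [2] read 0x37 idx=21: raw=0x38003 flags P=1 W=1 U=0 S=0
  ✗ PROTECTION_VIOLATION  [3 reads]
#5 VA=0x7418151F9 (w,user):
  [0] read 0x15 idx=29: raw=0x39007 flags P=1 W=1 U=1 S=0
  [1] read 0x39 idx=12: raw=0x3C007 flags P=1 W=1 U=1 S=0
  [2] read 0x3C idx=21: raw=0x5B006 flags P=0 W=1 U=1 S=0
  ✗ PAGE_NOT_PRESENT  [3 reads]
#6 VA=0x4C1803F2F (w,kernel):
  [0] read 0x15 idx=19: raw=0x3E007 flags P=1 W=1 U=1 S=0
  [1] read 0x3E idx=12: raw=0x42007 flags P=1 W=1 U=1 S=0
  [2] read 0x42 idx=3: raw=0x43007 flags P=1 W=1 U=1 S=0
  ✓ 0x43F2F  — 3 lookups
#7 VA=0x542214ECD (r,user):
  [0] read 0x15 idx=21: raw=0x47007 flags P=1 W=1 U=1 S=0
  [1] read 0x47 idx=17: raw=0x49007 flags P=1 W=1 U=1 S=0
  [2] read 0x49 idx=20: raw=0x4B003 flags P=1 W=1 U=0 S=0
  ✗ PROTECTION_VIOLATION  [3 reads]

Access #4 fault: PROTECTION_VIOLATION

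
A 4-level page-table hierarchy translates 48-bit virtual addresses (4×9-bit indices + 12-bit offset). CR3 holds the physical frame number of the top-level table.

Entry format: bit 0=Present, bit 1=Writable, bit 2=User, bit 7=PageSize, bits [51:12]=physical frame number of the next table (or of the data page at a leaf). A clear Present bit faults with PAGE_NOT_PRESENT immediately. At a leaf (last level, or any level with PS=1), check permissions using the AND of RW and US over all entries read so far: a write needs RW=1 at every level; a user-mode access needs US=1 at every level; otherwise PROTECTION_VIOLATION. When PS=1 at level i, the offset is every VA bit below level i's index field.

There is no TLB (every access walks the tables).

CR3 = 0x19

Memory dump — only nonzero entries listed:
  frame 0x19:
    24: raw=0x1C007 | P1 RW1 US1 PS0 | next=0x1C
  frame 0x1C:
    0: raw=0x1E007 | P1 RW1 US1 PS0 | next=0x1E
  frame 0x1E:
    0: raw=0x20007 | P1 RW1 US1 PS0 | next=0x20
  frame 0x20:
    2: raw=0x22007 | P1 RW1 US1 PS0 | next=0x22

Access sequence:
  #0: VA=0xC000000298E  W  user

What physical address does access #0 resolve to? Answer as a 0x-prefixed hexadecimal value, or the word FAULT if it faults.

Per-access translation:
#0 VA=0xC000000298E (w,user):
  L0: frame=0x19 idx=24 entry=0x1C007 [P=1 RW=1 US=1 PS=0]
  L1: frame=0x1C idx=0 entry=0x1E007 [P=1 RW=1 US=1 PS=0]
  L2: frame=0x1E idx=0 entry=0x20007 [P=1 RW=1 US=1 PS=0]
  L3: frame=0x20 idx=2 entry=0x22007 [P=1 RW=1 US=1 PS=0]
  ⇒ phys 0x2298E  [4 reads]

Access #0 PA: 0x2298E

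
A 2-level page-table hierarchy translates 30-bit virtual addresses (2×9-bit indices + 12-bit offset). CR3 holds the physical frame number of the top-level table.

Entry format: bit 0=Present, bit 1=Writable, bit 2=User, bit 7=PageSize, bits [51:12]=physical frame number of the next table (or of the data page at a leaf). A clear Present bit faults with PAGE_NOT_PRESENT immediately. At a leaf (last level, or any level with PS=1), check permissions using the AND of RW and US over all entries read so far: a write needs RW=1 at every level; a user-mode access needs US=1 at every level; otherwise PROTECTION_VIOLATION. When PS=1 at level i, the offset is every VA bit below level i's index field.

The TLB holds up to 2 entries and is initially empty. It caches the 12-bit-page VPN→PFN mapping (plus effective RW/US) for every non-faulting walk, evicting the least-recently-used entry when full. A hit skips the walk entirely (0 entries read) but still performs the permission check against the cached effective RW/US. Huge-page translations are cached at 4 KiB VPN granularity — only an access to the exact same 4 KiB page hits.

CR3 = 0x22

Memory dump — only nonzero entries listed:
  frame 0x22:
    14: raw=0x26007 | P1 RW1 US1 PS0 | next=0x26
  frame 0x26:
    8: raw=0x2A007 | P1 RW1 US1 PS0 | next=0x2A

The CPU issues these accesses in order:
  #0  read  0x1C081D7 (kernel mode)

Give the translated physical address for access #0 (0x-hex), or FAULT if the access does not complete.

Trace:
#0 VA=0x1C081D7 (r,kernel):
  [0] read 0x22 idx=14: raw=0x26007 flags P=1 W=1 U=1 S=0
  [1] read 0x26 idx=8: raw=0x2A007 flags P=1 W=1 U=1 S=0
  → PA=0x2A1D7  (2 entries read)

Access #0 PA: 0x2A1D7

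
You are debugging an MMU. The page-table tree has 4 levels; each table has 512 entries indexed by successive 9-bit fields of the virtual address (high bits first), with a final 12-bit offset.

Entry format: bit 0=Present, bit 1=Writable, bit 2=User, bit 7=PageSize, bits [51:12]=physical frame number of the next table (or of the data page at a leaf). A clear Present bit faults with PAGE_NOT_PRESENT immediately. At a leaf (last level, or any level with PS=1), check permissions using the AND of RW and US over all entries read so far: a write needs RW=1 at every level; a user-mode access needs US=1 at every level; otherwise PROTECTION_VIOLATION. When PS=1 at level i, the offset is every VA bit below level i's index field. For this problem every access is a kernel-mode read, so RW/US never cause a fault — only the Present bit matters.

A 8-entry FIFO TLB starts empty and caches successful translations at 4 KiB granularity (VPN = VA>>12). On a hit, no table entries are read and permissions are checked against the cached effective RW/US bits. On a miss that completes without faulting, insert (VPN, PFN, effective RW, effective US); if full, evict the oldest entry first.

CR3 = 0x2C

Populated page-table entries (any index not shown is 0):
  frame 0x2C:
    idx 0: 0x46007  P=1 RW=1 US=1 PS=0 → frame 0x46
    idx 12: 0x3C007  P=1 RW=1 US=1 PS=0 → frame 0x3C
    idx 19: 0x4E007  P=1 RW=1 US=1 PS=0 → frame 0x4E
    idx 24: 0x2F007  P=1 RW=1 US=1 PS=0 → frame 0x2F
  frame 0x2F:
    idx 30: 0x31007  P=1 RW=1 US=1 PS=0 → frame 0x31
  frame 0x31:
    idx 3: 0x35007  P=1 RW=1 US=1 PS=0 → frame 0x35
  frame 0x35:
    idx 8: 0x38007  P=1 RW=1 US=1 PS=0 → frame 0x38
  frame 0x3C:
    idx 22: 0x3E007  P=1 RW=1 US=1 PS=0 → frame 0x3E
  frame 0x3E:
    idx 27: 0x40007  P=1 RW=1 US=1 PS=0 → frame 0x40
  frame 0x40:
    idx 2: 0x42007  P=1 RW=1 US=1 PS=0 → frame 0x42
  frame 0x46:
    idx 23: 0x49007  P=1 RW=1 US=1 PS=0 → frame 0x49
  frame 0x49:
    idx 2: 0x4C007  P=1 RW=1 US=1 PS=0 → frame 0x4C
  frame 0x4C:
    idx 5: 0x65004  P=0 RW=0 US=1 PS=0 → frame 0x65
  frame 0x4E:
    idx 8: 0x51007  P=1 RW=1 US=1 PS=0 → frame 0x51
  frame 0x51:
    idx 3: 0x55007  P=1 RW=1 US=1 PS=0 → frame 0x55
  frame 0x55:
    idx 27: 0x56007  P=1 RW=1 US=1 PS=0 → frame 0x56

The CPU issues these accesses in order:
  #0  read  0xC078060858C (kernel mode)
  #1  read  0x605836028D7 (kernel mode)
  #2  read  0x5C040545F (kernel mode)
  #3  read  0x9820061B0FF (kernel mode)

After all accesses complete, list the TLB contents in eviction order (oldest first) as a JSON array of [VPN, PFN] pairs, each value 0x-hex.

Per-access translation:
#0 VA=0xC078060858C (r,kernel):
  lvl0: tbl 0x2C, slot 24 ⇒ 0x2F007 (P1/RW1/US1/PS0)
  lvl1: tbl 0x2F, slot 30 ⇒ 0x31007 (P1/RW1/US1/PS0)
  lvl2: tbl 0x31, slot 3 ⇒ 0x35007 (P1/RW1/US1/PS0)
  lvl3: tbl 0x35, slot 8 ⇒ 0x38007 (P1/RW1/US1/PS0)
  ⇒ phys 0x3858C  [4 reads]
#1 VA=0x605836028D7 (r,kernel):
  lvl0: tbl 0x2C, slot 12 ⇒ 0x3C007 (P1/RW1/US1/PS0)
  lvl1: tbl 0x3C, slot 22 ⇒ 0x3E007 (P1/RW1/US1/PS0)
  lvl2: tbl 0x3E, slot 27 ⇒ 0x40007 (P1/RW1/US1/PS0)
  lvl3: tbl 0x40, slot 2 ⇒ 0x42007 (P1/RW1/US1/PS0)
  ⇒ phys 0x428D7  [4 reads]
#2 VA=0x5C040545F (r,kernel):
  lvl0: tbl 0x2C, slot 0 ⇒ 0x46007 (P1/RW1/US1/PS0)
  lvl1: tbl 0x46, slot 23 ⇒ 0x49007 (P1/RW1/US1/PS0)
  lvl2: tbl 0x49, slot 2 ⇒ 0x4C007 (P1/RW1/US1/PS0)
  lvl3: tbl 0x4C, slot 5 ⇒ 0x65004 (P0/RW0/US1/PS0)
  → PAGE_NOT_PRESENT  (4 entries read)
#3 VA=0x9820061B0FF (r,kernel):
  lvl0: tbl 0x2C, slot 19 ⇒ 0x4E007 (P1/RW1/US1/PS0)
  lvl1: tbl 0x4E, slot 8 ⇒ 0x51007 (P1/RW1/US1/PS0)
  lvl2: tbl 0x51, slot 3 ⇒ 0x55007 (P1/RW1/US1/PS0)
  lvl3: tbl 0x55, slot 27 ⇒ 0x56007 (P1/RW1/US1/PS0)
  ⇒ phys 0x560FF  [4 reads]

TLB: [["0xC0780608", "0x38"], ["0x60583602", "0x42"], ["0x9820061B", "0x56"]]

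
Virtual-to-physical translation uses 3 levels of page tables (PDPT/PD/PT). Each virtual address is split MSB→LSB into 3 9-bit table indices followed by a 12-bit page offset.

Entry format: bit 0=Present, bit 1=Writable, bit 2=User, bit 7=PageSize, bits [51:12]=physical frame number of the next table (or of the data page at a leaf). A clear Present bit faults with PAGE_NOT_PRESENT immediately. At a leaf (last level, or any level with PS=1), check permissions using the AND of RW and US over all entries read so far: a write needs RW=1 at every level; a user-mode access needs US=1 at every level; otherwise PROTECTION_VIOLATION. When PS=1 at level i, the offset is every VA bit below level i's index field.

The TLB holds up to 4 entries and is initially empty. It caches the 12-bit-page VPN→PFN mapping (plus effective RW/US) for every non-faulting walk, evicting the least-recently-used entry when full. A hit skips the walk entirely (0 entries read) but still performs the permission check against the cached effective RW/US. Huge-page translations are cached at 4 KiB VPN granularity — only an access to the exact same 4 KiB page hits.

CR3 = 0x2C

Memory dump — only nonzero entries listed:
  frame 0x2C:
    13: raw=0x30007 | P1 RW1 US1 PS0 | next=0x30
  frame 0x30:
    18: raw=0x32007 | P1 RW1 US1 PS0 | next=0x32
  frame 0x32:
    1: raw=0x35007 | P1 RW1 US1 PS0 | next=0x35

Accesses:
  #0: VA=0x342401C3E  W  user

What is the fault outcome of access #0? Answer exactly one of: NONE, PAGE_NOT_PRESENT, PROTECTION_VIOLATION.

Trace:
#0 VA=0x342401C3E (w,user):
  lvl0: tbl 0x2C, slot 13 ⇒ 0x30007 (P1/RW1/US1/PS0)
  lvl1: tbl 0x30, slot 18 ⇒ 0x32007 (P1/RW1/US1/PS0)
  lvl2: tbl 0x32, slot 1 ⇒ 0x35007 (P1/RW1/US1/PS0)
  ⇒ phys 0x35C3E  [3 reads]

Access #0 fault: NONE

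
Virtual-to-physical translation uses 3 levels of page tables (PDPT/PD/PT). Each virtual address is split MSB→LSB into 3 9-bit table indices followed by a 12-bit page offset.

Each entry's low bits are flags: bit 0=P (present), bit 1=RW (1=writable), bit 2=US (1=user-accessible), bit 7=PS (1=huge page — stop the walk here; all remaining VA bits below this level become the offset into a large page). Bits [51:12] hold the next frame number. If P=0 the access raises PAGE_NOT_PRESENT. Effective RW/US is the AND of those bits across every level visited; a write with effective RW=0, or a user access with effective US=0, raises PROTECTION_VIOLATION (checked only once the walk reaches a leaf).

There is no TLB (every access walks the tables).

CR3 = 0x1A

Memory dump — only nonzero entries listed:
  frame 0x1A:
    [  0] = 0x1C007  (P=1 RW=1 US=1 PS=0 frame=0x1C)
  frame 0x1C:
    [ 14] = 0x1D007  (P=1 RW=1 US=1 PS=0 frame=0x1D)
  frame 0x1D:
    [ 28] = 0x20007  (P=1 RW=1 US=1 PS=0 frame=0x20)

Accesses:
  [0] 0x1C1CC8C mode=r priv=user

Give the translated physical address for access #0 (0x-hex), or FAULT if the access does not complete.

Trace:
#0 VA=0x1C1CC8C (r,user):
  [0] read 0x1A idx=0: raw=0x1C007 flags P=1 W=1 U=1 S=0
  [1] read 0x1C idx=14: raw=0x1D007 flags P=1 W=1 U=1 S=0
  [2] read 0x1D idx=28: raw=0x20007 flags P=1 W=1 U=1 S=0
  → PA=0x20C8C  (3 entries read)

Access #0 PA: 0x20C8C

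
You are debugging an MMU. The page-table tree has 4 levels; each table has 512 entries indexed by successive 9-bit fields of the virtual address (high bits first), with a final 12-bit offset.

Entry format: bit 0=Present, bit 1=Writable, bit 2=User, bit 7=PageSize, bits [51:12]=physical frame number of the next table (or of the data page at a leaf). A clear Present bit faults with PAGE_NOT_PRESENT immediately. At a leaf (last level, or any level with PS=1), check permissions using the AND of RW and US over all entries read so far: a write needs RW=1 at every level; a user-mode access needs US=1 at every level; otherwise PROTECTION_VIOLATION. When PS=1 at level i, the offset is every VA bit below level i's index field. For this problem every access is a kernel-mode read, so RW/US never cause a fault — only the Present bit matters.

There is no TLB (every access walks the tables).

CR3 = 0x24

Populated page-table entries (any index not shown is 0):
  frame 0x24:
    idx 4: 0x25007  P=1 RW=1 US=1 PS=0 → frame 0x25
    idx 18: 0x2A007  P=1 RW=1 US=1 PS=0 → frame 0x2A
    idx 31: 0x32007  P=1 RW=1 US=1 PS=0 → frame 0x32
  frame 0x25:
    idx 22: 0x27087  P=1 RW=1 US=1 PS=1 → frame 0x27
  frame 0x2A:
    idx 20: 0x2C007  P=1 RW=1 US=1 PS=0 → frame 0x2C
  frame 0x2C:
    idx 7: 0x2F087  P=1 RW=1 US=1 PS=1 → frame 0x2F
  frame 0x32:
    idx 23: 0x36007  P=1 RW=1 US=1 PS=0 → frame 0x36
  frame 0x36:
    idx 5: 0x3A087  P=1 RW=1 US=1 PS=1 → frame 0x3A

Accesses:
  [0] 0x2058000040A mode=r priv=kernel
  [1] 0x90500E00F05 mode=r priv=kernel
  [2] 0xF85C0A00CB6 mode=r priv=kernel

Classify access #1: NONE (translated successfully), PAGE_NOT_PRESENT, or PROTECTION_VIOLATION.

Walk each access:
#0 VA=0x2058000040A (r,kernel):
  L0 @0x24[4] → 0x25007  P=1,RW=1,US=1,PS=0
  L1 @0x25[22] → 0x27087  P=1,RW=1,US=1,PS=1
  → PA=0x2740A (huge @L1)  (2 entries read)
#1 VA=0x90500E00F05 (r,kernel):
  L0 @0x24[18] → 0x2A007  P=1,RW=1,US=1,PS=0
  L1 @0x2A[20] → 0x2C007  P=1,RW=1,US=1,PS=0
  L2 @0x2C[7] → 0x2F087  P=1,RW=1,US=1,PS=1
  → PA=0x2FF05 (huge @L2)  (3 entries read)
#2 VA=0xF85C0A00CB6 (r,kernel):
  L0 @0x24[31] → 0x32007  P=1,RW=1,US=1,PS=0
  L1 @0x32[23] → 0x36007  P=1,RW=1,US=1,PS=0
  L2 @0x36[5] → 0x3A087  P=1,RW=1,US=1,PS=1
  → PA=0x3ACB6 (huge @L2)  (3 entries read)

Access #1 fault: NONE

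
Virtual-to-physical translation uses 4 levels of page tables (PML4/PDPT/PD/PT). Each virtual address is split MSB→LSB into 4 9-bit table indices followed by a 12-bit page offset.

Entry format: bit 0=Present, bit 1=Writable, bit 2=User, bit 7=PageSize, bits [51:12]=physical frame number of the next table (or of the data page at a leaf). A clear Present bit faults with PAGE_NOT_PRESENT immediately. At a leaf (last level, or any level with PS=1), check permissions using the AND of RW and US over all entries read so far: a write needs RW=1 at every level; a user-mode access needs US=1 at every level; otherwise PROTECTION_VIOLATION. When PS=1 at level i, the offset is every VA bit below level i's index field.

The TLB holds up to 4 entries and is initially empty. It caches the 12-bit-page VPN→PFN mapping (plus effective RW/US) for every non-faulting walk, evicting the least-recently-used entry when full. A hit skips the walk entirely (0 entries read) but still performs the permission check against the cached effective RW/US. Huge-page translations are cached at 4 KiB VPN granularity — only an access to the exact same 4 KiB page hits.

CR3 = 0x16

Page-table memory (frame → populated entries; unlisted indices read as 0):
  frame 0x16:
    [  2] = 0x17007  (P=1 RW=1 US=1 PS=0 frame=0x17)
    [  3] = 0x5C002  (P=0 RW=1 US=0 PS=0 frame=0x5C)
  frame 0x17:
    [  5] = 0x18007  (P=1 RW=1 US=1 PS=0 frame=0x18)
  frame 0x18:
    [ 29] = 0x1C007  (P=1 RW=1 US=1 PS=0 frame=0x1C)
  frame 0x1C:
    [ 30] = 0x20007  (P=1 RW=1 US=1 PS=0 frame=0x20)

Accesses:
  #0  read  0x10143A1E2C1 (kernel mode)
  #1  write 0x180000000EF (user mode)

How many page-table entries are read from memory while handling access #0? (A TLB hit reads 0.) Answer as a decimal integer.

Walk each access:
#0 VA=0x10143A1E2C1 (r,kernel):
  lvl0: tbl 0x16, slot 2 ⇒ 0x17007 (P1/RW1/US1/PS0)
  lvl1: tbl 0x17, slot 5 ⇒ 0x18007 (P1/RW1/US1/PS0)
  lvl2: tbl 0x18, slot 29 ⇒ 0x1C007 (P1/RW1/US1/PS0)
  lvl3: tbl 0x1C, slot 30 ⇒ 0x20007 (P1/RW1/US1/PS0)
  ⇒ phys 0x202C1  [4 reads]
#1 VA=0x180000000EF (w,user):
  lvl0: tbl 0x16, slot 3 ⇒ 0x5C002 (P0/RW1/US0/PS0)
  ✗ PAGE_NOT_PRESENT  [1 reads]

Entries read for #0: 4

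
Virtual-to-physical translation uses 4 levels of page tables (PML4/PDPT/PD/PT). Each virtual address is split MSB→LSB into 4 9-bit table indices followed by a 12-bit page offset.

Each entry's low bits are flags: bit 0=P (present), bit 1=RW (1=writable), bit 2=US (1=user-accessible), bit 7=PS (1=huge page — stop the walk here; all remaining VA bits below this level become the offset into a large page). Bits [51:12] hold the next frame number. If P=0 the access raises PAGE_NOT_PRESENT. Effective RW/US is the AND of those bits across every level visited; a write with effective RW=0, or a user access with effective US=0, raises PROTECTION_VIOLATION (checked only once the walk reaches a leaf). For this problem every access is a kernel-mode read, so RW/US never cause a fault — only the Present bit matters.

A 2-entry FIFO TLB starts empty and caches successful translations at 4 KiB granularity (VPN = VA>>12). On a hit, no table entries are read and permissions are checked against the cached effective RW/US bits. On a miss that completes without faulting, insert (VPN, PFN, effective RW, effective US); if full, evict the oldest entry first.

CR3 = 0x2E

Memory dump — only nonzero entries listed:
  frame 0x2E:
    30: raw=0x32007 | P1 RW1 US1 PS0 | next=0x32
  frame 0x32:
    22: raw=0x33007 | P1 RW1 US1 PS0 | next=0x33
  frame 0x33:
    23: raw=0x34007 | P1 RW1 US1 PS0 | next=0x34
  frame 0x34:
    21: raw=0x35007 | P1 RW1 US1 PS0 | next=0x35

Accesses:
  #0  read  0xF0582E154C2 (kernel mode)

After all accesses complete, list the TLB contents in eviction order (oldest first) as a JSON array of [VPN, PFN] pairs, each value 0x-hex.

Per-access translation:
#0 VA=0xF0582E154C2 (r,kernel):
  lvl0: tbl 0x2E, slot 30 ⇒ 0x32007 (P1/RW1/US1/PS0)
  lvl1: tbl 0x32, slot 22 ⇒ 0x33007 (P1/RW1/US1/PS0)
  lvl2: tbl 0x33, slot 23 ⇒ 0x34007 (P1/RW1/US1/PS0)
  lvl3: tbl 0x34, slot 21 ⇒ 0x35007 (P1/RW1/US1/PS0)
  → PA=0x354C2  (4 entries read)

TLB: [["0xF0582E15", "0x35"]]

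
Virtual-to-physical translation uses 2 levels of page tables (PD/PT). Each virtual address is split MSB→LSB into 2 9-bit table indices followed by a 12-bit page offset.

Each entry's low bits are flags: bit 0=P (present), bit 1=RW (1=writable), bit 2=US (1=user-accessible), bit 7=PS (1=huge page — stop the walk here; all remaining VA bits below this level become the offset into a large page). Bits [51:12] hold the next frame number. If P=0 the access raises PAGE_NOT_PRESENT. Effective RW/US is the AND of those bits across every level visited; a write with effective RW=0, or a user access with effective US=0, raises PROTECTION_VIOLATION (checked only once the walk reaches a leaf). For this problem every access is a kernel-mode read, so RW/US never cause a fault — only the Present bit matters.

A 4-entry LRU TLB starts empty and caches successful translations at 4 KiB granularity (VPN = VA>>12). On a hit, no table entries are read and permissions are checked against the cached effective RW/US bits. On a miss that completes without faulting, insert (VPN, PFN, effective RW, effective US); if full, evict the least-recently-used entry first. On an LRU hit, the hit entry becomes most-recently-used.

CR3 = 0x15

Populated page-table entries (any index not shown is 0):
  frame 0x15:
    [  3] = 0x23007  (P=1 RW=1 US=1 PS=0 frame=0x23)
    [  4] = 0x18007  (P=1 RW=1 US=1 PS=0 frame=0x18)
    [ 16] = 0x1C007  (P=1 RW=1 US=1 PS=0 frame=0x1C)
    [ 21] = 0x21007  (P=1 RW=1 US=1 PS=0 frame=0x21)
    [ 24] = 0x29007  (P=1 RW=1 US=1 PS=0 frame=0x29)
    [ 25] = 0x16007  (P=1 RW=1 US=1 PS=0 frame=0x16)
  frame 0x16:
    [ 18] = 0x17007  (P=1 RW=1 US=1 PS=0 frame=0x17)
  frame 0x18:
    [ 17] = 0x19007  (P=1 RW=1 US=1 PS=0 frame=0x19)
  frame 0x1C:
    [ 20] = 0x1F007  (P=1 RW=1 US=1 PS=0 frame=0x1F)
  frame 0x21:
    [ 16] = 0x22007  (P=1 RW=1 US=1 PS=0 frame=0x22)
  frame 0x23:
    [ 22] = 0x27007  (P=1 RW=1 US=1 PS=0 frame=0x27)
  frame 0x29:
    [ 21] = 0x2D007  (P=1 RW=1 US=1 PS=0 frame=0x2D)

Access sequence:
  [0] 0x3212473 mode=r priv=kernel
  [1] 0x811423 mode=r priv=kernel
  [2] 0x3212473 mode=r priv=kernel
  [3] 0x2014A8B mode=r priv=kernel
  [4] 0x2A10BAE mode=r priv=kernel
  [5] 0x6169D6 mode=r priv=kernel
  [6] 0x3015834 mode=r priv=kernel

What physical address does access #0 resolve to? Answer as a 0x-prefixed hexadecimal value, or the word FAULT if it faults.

Trace:
#0 VA=0x3212473 (r,kernel):
  lvl0: tbl 0x15, slot 25 ⇒ 0x16007 (P1/RW1/US1/PS0)
  lvl1: tbl 0x16, slot 18 ⇒ 0x17007 (P1/RW1/US1/PS0)
  ⇒ phys 0x17473  [2 reads]
#1 VA=0x811423 (r,kernel):
  lvl0: tbl 0x15, slot 4 ⇒ 0x18007 (P1/RW1/US1/PS0)
  lvl1: tbl 0x18, slot 17 ⇒ 0x19007 (P1/RW1/US1/PS0)
  ⇒ phys 0x19423  [2 reads]
#2 VA=0x3212473 (r,kernel):
  TLB hit vpn=0x3212 → PA=0x17473
#3 VA=0x2014A8B (r,kernel):
  lvl0: tbl 0x15, slot 16 ⇒ 0x1C007 (P1/RW1/US1/PS0)
  lvl1: tbl 0x1C, slot 20 ⇒ 0x1F007 (P1/RW1/US1/PS0)
  ⇒ phys 0x1FA8B  [2 reads]
#4 VA=0x2A10BAE (r,kernel):
  lvl0: tbl 0x15, slot 21 ⇒ 0x21007 (P1/RW1/US1/PS0)
  lvl1: tbl 0x21, slot 16 ⇒ 0x22007 (P1/RW1/US1/PS0)
  ⇒ phys 0x22BAE  [2 reads]
#5 VA=0x6169D6 (r,kernel):
  lvl0: tbl 0x15, slot 3 ⇒ 0x23007 (P1/RW1/US1/PS0)
  lvl1: tbl 0x23, slot 22 ⇒ 0x27007 (P1/RW1/US1/PS0)
  ⇒ phys 0x279D6  [2 reads]
#6 VA=0x3015834 (r,kernel):
  lvl0: tbl 0x15, slot 24 ⇒ 0x29007 (P1/RW1/US1/PS0)
  lvl1: tbl 0x29, slot 21 ⇒ 0x2D007 (P1/RW1/US1/PS0)
  ⇒ phys 0x2D834  [2 reads]

Access #0 PA: 0x17473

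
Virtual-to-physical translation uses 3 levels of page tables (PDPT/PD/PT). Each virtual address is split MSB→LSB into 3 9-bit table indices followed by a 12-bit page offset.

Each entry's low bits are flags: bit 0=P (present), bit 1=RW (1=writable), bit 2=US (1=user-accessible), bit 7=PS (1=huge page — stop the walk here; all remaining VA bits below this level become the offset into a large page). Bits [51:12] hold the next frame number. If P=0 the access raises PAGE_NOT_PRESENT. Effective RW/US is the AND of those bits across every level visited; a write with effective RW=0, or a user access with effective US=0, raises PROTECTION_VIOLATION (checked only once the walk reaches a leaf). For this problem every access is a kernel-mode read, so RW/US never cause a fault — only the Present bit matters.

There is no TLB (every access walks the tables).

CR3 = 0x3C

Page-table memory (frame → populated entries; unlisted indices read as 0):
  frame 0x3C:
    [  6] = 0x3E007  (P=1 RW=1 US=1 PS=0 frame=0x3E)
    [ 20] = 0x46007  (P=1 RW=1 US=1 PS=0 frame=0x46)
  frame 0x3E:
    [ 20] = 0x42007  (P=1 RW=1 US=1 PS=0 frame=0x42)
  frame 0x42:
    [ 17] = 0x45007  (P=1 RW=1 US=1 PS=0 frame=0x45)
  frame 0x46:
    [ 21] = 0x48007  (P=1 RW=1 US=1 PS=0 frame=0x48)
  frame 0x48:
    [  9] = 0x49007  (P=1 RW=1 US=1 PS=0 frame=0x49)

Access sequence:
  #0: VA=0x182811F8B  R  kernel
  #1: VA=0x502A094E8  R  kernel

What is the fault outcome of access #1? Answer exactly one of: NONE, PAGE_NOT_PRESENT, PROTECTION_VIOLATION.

Trace:
#0 VA=0x182811F8B (r,kernel):
  L0 @0x3C[6] → 0x3E007  P=1,RW=1,US=1,PS=0
  L1 @0x3E[20] → 0x42007  P=1,RW=1,US=1,PS=0
  L2 @0x42[17] → 0x45007  P=1,RW=1,US=1,PS=0
  ⇒ phys 0x45F8B  [3 reads]
#1 VA=0x502A094E8 (r,kernel):
  L0 @0x3C[20] → 0x46007  P=1,RW=1,US=1,PS=0
  L1 @0x46[21] → 0x48007  P=1,RW=1,US=1,PS=0
  L2 @0x48[9] → 0x49007  P=1,RW=1,US=1,PS=0
  ⇒ phys 0x494E8  [3 reads]

Access #1 fault: NONE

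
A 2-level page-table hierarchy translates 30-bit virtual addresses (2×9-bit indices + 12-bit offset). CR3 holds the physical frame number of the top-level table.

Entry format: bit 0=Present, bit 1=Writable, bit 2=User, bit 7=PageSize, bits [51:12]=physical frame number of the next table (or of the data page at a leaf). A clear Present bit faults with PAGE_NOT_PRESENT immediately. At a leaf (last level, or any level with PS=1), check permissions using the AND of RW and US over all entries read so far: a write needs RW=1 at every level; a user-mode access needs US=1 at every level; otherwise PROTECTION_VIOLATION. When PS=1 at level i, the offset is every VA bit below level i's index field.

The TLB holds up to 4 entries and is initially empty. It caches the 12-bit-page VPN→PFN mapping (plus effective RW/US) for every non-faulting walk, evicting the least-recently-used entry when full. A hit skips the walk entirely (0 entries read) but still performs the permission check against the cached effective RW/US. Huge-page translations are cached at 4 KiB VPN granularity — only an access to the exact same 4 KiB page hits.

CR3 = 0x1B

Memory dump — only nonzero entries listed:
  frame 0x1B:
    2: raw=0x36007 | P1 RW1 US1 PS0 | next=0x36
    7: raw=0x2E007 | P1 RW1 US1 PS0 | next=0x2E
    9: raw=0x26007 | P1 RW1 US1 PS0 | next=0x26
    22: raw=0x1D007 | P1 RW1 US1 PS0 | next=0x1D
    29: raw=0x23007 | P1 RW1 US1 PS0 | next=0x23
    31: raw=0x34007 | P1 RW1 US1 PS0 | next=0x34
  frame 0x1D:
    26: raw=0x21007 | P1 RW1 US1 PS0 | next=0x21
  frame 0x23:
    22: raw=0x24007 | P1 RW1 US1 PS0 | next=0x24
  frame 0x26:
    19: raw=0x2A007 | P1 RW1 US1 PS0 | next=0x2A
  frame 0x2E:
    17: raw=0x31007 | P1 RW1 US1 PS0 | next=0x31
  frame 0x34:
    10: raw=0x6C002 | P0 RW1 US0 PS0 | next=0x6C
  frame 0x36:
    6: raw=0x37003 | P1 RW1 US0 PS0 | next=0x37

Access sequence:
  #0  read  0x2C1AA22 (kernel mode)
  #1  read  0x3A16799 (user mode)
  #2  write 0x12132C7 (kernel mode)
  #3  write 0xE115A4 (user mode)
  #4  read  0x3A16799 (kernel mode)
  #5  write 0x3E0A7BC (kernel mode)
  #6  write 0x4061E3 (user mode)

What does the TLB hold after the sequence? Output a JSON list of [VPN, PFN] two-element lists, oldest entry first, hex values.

Per-access translation:
#0 VA=0x2C1AA22 (r,kernel):
  [0] read 0x1B idx=22: raw=0x1D007 flags P=1 W=1 U=1 S=0
  [1] read 0x1D idx=26: raw=0x21007 flags P=1 W=1 U=1 S=0
  → PA=0x21A22  (2 entries read)
#1 VA=0x3A16799 (r,user):
  [0] read 0x1B idx=29: raw=0x23007 flags P=1 W=1 U=1 S=0
  [1] read 0x23 idx=22: raw=0x24007 flags P=1 W=1 U=1 S=0
  → PA=0x24799  (2 entries read)
#2 VA=0x12132C7 (w,kernel):
  [0] read 0x1B idx=9: raw=0x26007 flags P=1 W=1 U=1 S=0
  [1] read 0x26 idx=19: raw=0x2A007 flags P=1 W=1 U=1 S=0
  → PA=0x2A2C7  (2 entries read)
#3 VA=0xE115A4 (w,user):
  [0] read 0x1B idx=7: raw=0x2E007 flags P=1 W=1 U=1 S=0
  [1] read 0x2E idx=17: raw=0x31007 flags P=1 W=1 U=1 S=0
  → PA=0x315A4  (2 entries read)
#4 VA=0x3A16799 (r,kernel):
  TLB hit vpn=0x3A16 → PA=0x24799
#5 VA=0x3E0A7BC (w,kernel):
  [0] read 0x1B idx=31: raw=0x34007 flags P=1 W=1 U=1 S=0
  [1] read 0x34 idx=10: raw=0x6C002 flags P=0 W=1 U=0 S=0
  ⇒ fault: PAGE_NOT_PRESENT  — 2 lookups
#6 VA=0x4061E3 (w,user):
  [0] read 0x1B idx=2: raw=0x36007 flags P=1 W=1 U=1 S=0
  [1] read 0x36 idx=6: raw=0x37003 flags P=1 W=1 U=0 S=0
  ⇒ fault: PROTECTION_VIOLATION  — 2 lookups

TLB: [["0x2C1A", "0x21"], ["0x1213", "0x2A"], ["0xE11", "0x31"], ["0x3A16", "0x24"]]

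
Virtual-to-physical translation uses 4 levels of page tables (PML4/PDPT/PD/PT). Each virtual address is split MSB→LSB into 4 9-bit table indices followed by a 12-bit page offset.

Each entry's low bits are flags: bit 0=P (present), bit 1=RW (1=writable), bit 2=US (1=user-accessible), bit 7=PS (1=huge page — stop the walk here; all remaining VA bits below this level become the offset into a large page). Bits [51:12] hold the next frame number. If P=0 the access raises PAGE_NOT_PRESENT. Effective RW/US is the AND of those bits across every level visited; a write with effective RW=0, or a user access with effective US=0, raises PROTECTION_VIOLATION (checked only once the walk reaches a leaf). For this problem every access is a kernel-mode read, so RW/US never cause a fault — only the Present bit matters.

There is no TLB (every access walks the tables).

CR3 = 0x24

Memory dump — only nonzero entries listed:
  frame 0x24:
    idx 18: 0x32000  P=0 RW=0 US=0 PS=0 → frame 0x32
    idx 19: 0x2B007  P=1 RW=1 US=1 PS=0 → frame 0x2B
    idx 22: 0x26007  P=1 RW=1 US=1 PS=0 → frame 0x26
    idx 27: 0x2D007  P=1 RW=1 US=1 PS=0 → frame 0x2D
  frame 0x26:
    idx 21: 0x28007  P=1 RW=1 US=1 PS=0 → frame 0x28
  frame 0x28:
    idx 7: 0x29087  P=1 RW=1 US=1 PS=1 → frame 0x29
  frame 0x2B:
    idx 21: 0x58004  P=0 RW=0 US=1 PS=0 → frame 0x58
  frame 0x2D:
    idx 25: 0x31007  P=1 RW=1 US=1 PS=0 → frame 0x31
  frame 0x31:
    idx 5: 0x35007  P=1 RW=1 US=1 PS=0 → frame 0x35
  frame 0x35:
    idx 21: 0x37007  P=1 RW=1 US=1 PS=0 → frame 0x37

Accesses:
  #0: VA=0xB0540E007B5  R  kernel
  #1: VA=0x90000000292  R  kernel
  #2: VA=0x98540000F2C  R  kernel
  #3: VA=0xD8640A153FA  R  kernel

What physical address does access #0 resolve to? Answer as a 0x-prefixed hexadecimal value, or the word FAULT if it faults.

Walk each access:
#0 VA=0xB0540E007B5 (r,kernel):
  lvl0: tbl 0x24, slot 22 ⇒ 0x26007 (P1/RW1/US1/PS0)
  lvl1: tbl 0x26, slot 21 ⇒ 0x28007 (P1/RW1/US1/PS0)
  lvl2: tbl 0x28, slot 7 ⇒ 0x29087 (P1/RW1/US1/PS1)
  → PA=0x297B5 (huge @L2)  (3 entries read)
#1 VA=0x90000000292 (r,kernel):
  lvl0: tbl 0x24, slot 18 ⇒ 0x32000 (P0/RW0/US0/PS0)
  ⇒ fault: PAGE_NOT_PRESENT  — 1 lookups
#2 VA=0x98540000F2C (r,kernel):
  lvl0: tbl 0x24, slot 19 ⇒ 0x2B007 (P1/RW1/US1/PS0)
  lvl1: tbl 0x2B, slot 21 ⇒ 0x58004 (P0/RW0/US1/PS0)
  ⇒ fault: PAGE_NOT_PRESENT  — 2 lookups
#3 VA=0xD8640A153FA (r,kernel):
  lvl0: tbl 0x24, slot 27 ⇒ 0x2D007 (P1/RW1/US1/PS0)
  lvl1: tbl 0x2D, slot 25 ⇒ 0x31007 (P1/RW1/US1/PS0)
  lvl2: tbl 0x31, slot 5 ⇒ 0x35007 (P1/RW1/US1/PS0)
  lvl3: tbl 0x35, slot 21 ⇒ 0x37007 (P1/RW1/US1/PS0)
  → PA=0x373FA  (4 entries read)

Access #0 PA: 0x297B5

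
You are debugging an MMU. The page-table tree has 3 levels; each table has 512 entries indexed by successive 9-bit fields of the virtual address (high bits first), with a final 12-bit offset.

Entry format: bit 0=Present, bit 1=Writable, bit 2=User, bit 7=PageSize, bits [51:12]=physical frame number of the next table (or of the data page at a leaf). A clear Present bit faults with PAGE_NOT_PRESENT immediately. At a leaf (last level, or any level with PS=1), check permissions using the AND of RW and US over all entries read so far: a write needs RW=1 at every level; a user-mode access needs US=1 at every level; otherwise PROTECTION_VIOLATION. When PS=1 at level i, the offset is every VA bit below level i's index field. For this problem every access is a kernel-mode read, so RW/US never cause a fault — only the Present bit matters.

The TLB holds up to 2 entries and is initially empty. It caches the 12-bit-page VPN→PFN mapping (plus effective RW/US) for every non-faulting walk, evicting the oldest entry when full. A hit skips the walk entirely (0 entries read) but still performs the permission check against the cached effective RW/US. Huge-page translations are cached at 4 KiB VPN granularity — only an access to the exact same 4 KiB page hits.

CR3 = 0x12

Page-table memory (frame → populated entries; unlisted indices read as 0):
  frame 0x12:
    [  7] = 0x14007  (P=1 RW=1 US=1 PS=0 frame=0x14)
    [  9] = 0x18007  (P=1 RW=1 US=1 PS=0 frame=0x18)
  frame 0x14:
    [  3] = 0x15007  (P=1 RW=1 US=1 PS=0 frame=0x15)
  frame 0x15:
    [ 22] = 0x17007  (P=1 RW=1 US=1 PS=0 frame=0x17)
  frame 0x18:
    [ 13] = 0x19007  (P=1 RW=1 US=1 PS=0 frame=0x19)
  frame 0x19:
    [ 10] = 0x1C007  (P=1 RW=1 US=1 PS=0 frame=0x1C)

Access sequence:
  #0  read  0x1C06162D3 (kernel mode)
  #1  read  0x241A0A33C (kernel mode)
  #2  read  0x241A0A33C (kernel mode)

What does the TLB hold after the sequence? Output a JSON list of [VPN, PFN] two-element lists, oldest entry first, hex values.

Walk each access:
#0 VA=0x1C06162D3 (r,kernel):
  L0: frame=0x12 idx=7 entry=0x14007 [P=1 RW=1 US=1 PS=0]
  L1: frame=0x14 idx=3 entry=0x15007 [P=1 RW=1 US=1 PS=0]
  L2: frame=0x15 idx=22 entry=0x17007 [P=1 RW=1 US=1 PS=0]
  ⇒ phys 0x172D3  [3 reads]
#1 VA=0x241A0A33C (r,kernel):
  L0: frame=0x12 idx=9 entry=0x18007 [P=1 RW=1 US=1 PS=0]
  L1: frame=0x18 idx=13 entry=0x19007 [P=1 RW=1 US=1 PS=0]
  L2: frame=0x19 idx=10 entry=0x1C007 [P=1 RW=1 US=1 PS=0]
  ⇒ phys 0x1C33C  [3 reads]
#2 VA=0x241A0A33C (r,kernel):
  TLB hit vpn=0x241A0A → PA=0x1C33C

TLB: [["0x1C0616", "0x17"], ["0x241A0A", "0x1C"]]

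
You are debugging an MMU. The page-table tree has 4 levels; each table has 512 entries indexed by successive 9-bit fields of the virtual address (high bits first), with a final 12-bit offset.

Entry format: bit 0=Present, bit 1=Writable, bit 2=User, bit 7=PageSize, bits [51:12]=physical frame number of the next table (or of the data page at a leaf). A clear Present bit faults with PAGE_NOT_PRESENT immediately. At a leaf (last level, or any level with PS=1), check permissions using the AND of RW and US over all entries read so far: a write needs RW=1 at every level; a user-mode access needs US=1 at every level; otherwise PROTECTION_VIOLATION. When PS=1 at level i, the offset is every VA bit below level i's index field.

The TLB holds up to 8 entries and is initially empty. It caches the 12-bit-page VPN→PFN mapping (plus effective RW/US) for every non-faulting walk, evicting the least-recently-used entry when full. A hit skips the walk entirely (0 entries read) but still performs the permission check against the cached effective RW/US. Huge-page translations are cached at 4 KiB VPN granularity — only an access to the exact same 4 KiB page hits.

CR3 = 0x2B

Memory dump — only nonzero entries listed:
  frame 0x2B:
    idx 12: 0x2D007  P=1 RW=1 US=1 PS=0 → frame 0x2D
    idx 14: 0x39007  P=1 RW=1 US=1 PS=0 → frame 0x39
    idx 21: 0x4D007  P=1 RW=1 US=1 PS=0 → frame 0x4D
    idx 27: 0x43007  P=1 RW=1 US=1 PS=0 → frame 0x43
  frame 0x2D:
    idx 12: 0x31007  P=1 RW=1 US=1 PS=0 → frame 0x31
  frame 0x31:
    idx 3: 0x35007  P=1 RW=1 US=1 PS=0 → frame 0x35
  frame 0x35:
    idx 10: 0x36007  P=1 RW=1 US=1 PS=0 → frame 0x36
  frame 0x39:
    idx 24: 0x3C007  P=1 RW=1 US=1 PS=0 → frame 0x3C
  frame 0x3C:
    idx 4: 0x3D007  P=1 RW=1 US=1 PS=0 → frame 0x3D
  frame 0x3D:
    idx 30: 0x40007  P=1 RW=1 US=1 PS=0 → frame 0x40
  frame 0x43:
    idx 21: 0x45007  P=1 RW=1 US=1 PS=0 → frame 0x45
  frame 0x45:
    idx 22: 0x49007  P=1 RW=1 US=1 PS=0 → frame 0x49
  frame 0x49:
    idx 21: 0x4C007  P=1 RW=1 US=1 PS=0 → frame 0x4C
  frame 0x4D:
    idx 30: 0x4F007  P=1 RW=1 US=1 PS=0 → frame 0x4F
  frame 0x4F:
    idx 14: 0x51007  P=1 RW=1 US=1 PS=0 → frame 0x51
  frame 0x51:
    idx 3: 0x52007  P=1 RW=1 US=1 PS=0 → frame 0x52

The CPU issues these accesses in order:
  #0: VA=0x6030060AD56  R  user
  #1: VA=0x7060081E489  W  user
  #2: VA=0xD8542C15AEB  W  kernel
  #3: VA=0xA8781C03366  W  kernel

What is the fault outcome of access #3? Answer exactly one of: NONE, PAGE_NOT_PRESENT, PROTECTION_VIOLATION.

Trace:
#0 VA=0x6030060AD56 (r,user):
  L0 @0x2B[12] → 0x2D007  P=1,RW=1,US=1,PS=0
  L1 @0x2D[12] → 0x31007  P=1,RW=1,US=1,PS=0
  L2 @0x31[3] → 0x35007  P=1,RW=1,US=1,PS=0
  L3 @0x35[10] → 0x36007  P=1,RW=1,US=1,PS=0
  ⇒ phys 0x36D56  [4 reads]
#1 VA=0x7060081E489 (w,user):
  L0 @0x2B[14] → 0x39007  P=1,RW=1,US=1,PS=0
  L1 @0x39[24] → 0x3C007  P=1,RW=1,US=1,PS=0
  L2 @0x3C[4] → 0x3D007  P=1,RW=1,US=1,PS=0
  L3 @0x3D[30] → 0x40007  P=1,RW=1,US=1,PS=0
  ⇒ phys 0x40489  [4 reads]
#2 VA=0xD8542C15AEB (w,kernel):
  L0 @0x2B[27] → 0x43007  P=1,RW=1,US=1,PS=0
  L1 @0x43[21] → 0x45007  P=1,RW=1,US=1,PS=0
  L2 @0x45[22] → 0x49007  P=1,RW=1,US=1,PS=0
  L3 @0x49[21] → 0x4C007  P=1,RW=1,US=1,PS=0
  ⇒ phys 0x4CAEB  [4 reads]
#3 VA=0xA8781C03366 (w,kernel):
  L0 @0x2B[21] → 0x4D007  P=1,RW=1,US=1,PS=0
  L1 @0x4D[30] → 0x4F007  P=1,RW=1,US=1,PS=0
  L2 @0x4F[14] → 0x51007  P=1,RW=1,US=1,PS=0
  L3 @0x51[3] → 0x52007  P=1,RW=1,US=1,PS=0
  ⇒ phys 0x52366  [4 reads]

Access #3 fault: NONE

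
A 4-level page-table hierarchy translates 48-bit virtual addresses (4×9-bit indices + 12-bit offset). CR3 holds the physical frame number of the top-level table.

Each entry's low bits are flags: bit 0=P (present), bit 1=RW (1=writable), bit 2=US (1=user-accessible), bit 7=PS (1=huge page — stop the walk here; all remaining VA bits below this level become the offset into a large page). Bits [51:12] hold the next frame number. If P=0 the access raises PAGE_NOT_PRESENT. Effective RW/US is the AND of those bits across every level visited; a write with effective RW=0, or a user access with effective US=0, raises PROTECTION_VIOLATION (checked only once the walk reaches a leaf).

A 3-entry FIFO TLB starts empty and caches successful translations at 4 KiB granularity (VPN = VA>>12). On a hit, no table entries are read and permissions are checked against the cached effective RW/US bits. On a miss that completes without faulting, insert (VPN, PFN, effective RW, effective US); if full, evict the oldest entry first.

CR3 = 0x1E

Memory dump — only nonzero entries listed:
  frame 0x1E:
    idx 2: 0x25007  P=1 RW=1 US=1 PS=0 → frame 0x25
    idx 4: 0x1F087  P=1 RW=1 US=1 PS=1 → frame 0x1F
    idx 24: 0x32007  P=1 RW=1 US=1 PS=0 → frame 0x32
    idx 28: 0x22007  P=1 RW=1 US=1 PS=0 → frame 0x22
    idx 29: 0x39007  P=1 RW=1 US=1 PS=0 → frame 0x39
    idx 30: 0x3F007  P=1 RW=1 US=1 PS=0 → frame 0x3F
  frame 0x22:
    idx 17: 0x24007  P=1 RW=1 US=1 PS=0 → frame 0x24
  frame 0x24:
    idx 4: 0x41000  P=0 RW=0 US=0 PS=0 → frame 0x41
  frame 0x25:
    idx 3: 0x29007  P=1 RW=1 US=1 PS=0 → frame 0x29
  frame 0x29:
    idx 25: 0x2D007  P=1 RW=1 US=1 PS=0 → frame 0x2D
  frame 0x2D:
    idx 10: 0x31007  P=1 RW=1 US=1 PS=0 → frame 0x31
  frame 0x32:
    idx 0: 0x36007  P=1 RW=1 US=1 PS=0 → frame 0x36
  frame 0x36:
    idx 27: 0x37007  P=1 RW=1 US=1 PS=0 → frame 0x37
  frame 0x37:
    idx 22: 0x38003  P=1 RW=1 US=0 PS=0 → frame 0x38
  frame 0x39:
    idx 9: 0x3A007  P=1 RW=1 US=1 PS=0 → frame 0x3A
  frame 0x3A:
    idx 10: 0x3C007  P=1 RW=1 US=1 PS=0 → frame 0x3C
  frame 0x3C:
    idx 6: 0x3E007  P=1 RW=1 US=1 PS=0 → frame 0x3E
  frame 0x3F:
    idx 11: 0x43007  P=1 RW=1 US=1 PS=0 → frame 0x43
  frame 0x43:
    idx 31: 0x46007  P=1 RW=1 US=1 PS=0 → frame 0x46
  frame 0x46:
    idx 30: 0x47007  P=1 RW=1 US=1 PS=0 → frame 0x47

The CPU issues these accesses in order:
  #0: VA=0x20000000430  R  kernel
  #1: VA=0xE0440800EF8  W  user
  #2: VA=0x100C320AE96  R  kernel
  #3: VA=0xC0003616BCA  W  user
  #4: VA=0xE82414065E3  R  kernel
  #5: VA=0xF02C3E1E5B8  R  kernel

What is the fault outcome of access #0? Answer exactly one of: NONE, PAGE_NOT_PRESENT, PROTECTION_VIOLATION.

Trace:
#0 VA=0x20000000430 (r,kernel):
  lvl0: tbl 0x1E, slot 4 ⇒ 0x1F087 (P1/RW1/US1/PS1)
  ✓ 0x1F430 (huge @L0)  — 1 lookups
#1 VA=0xE0440800EF8 (w,user):
  lvl0: tbl 0x1E, slot 28 ⇒ 0x22007 (P1/RW1/US1/PS0)
  lvl1: tbl 0x22, slot 17 ⇒ 0x24007 (P1/RW1/US1/PS0)
  lvl2: tbl 0x24, slot 4 ⇒ 0x41000 (P0/RW0/US0/PS0)
  ✗ PAGE_NOT_PRESENT  [3 reads]
#2 VA=0x100C320AE96 (r,kernel):
  lvl0: tbl 0x1E, slot 2 ⇒ 0x25007 (P1/RW1/US1/PS0)
  lvl1: tbl 0x25, slot 3 ⇒ 0x29007 (P1/RW1/US1/PS0)
  lvl2: tbl 0x29, slot 25 ⇒ 0x2D007 (P1/RW1/US1/PS0)
  lvl3: tbl 0x2D, slot 10 ⇒ 0x31007 (P1/RW1/US1/PS0)
  ✓ 0x31E96  — 4 lookups
#3 VA=0xC0003616BCA (w,user):
  lvl0: tbl 0x1E, slot 24 ⇒ 0x32007 (P1/RW1/US1/PS0)
  lvl1: tbl 0x32, slot 0 ⇒ 0x36007 (P1/RW1/US1/PS0)
  lvl2: tbl 0x36, slot 27 ⇒ 0x37007 (P1/RW1/US1/PS0)
  lvl3: tbl 0x37, slot 22 ⇒ 0x38003 (P1/RW1/US0/PS0)
  ✗ PROTECTION_VIOLATION  [4 reads]
#4 VA=0xE82414065E3 (r,kernel):
  lvl0: tbl 0x1E, slot 29 ⇒ 0x39007 (P1/RW1/US1/PS0)
  lvl1: tbl 0x39, slot 9 ⇒ 0x3A007 (P1/RW1/US1/PS0)
  lvl2: tbl 0x3A, slot 10 ⇒ 0x3C007 (P1/RW1/US1/PS0)
  lvl3: tbl 0x3C, slot 6 ⇒ 0x3E007 (P1/RW1/US1/PS0)
  ✓ 0x3E5E3  — 4 lookups
#5 VA=0xF02C3E1E5B8 (r,kernel):
  lvl0: tbl 0x1E, slot 30 ⇒ 0x3F007 (P1/RW1/US1/PS0)
  lvl1: tbl 0x3F, slot 11 ⇒ 0x43007 (P1/RW1/US1/PS0)
  lvl2: tbl 0x43, slot 31 ⇒ 0x46007 (P1/RW1/US1/PS0)
  lvl3: tbl 0x46, slot 30 ⇒ 0x47007 (P1/RW1/US1/PS0)
  ✓ 0x475B8  — 4 lookups

Access #0 fault: NONE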